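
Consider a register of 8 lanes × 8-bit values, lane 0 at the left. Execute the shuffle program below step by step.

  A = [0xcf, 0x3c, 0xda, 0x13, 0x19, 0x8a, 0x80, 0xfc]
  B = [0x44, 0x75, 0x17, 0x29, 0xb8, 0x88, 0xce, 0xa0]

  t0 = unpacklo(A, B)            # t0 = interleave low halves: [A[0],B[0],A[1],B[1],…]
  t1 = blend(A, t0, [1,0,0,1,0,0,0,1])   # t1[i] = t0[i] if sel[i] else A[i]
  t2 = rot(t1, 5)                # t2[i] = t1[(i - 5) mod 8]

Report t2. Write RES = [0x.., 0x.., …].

RES = [ 0x75  0x19  0x8a  0x80  0x29  0xcf  0x3c  0xda ]

  t0: cf 44 3c 75 da 17 13 29
  t1: cf 3c da 75 19 8a 80 29
  t2: 75 19 8a 80 29 cf 3c da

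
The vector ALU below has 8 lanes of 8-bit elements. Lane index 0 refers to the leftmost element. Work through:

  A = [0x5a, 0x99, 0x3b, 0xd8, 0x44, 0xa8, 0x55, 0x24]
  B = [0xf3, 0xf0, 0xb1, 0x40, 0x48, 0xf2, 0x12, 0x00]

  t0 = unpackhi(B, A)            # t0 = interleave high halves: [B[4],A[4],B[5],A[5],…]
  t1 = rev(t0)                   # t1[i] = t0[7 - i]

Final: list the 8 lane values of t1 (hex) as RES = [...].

RES = [0x24, 0x00, 0x55, 0x12, 0xa8, 0xf2, 0x44, 0x48]

t0 = [0x48, 0x44, 0xf2, 0xa8, 0x12, 0x55, 0x00, 0x24]
t1 = [0x24, 0x00, 0x55, 0x12, 0xa8, 0xf2, 0x44, 0x48]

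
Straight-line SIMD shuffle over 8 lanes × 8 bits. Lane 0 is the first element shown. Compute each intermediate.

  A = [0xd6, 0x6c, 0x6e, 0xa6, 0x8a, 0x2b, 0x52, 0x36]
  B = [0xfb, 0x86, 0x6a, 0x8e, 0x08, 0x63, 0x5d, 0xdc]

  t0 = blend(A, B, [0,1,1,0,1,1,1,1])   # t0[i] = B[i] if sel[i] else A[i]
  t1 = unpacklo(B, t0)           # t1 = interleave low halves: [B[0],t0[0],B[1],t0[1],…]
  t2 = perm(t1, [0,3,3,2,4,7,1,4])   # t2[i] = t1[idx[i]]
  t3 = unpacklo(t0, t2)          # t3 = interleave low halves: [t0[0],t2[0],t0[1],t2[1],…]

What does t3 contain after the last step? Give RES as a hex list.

  t0: d6 86 6a a6 08 63 5d dc
  t1: fb d6 86 86 6a 6a 8e a6
  t2: fb 86 86 86 6a a6 d6 6a
  t3: d6 fb 86 86 6a 86 a6 86

RES = [ 0xd6  0xfb  0x86  0x86  0x6a  0x86  0xa6  0x86 ]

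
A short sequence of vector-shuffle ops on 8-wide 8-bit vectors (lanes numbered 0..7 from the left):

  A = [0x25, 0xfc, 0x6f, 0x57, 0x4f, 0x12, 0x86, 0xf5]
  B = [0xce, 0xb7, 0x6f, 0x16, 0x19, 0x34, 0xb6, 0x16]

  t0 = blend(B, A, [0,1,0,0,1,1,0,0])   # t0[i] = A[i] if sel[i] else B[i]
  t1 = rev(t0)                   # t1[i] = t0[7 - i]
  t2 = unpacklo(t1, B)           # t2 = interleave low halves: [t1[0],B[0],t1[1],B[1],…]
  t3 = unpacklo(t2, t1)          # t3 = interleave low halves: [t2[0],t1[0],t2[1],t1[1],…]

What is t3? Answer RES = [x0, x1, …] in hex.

→ t0 |ce|fc|6f|16|4f|12|b6|16|
→ t1 |16|b6|12|4f|16|6f|fc|ce|
→ t2 |16|ce|b6|b7|12|6f|4f|16|
→ t3 |16|16|ce|b6|b6|12|b7|4f|

RES = [ 0x16  0x16  0xce  0xb6  0xb6  0x12  0xb7  0x4f ]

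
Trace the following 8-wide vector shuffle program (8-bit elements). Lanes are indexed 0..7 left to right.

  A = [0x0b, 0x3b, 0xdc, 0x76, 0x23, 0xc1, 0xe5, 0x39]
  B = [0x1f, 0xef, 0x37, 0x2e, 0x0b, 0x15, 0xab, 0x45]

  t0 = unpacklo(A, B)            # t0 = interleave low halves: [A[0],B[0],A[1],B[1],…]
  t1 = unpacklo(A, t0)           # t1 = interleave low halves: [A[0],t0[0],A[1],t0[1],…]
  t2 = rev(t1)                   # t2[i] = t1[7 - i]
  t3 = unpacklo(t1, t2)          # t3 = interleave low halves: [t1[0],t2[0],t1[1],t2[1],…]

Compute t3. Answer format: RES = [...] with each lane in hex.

  t0: 0b 1f 3b ef dc 37 76 2e
  t1: 0b 0b 3b 1f dc 3b 76 ef
  t2: ef 76 3b dc 1f 3b 0b 0b
  t3: 0b ef 0b 76 3b 3b 1f dc

RES = [ 0x0b  0xef  0x0b  0x76  0x3b  0x3b  0x1f  0xdc ]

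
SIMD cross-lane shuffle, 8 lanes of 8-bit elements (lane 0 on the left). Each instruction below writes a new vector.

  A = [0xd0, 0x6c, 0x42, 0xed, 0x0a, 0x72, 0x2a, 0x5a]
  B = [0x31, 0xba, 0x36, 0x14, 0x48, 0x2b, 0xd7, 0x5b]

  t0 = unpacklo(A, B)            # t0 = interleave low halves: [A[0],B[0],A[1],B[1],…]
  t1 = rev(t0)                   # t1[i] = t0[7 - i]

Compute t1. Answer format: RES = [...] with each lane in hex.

→ t0 |d0|31|6c|ba|42|36|ed|14|
→ t1 |14|ed|36|42|ba|6c|31|d0|

RES = [ 0x14  0xed  0x36  0x42  0xba  0x6c  0x31  0xd0 ]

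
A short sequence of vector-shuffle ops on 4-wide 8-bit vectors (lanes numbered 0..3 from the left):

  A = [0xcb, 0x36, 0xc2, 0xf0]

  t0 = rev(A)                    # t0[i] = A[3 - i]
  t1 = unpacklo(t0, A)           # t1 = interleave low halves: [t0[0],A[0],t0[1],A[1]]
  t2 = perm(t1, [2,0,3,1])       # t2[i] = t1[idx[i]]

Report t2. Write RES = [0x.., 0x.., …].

RES = [ 0xc2  0xf0  0x36  0xcb ]

→ t0 |f0|c2|36|cb|
→ t1 |f0|cb|c2|36|
→ t2 |c2|f0|36|cb|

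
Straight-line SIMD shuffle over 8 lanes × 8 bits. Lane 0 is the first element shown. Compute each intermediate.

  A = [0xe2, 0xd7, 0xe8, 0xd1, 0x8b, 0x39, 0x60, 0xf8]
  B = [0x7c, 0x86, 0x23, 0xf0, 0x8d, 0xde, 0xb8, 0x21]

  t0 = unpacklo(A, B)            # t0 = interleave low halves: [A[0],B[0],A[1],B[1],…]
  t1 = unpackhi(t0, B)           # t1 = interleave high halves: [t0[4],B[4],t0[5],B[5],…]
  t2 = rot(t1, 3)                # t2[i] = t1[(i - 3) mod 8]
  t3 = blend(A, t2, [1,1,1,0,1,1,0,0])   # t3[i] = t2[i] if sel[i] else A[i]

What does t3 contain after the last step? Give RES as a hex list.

RES = [ 0xb8  0xf0  0x21  0xd1  0x8d  0x23  0x60  0xf8 ]

→ t0 |e2|7c|d7|86|e8|23|d1|f0|
→ t1 |e8|8d|23|de|d1|b8|f0|21|
→ t2 |b8|f0|21|e8|8d|23|de|d1|
→ t3 |b8|f0|21|d1|8d|23|60|f8|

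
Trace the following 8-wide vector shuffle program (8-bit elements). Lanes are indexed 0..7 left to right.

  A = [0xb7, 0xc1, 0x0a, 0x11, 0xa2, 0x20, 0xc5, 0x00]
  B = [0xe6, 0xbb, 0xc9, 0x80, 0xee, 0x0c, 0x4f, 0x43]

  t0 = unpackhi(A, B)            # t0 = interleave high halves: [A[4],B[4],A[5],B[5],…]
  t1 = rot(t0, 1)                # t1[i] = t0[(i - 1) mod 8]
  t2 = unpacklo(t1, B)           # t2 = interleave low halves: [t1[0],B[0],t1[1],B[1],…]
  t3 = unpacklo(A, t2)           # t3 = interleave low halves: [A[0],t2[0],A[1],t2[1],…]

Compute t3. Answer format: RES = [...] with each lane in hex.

→ t0 |a2|ee|20|0c|c5|4f|00|43|
→ t1 |43|a2|ee|20|0c|c5|4f|00|
→ t2 |43|e6|a2|bb|ee|c9|20|80|
→ t3 |b7|43|c1|e6|0a|a2|11|bb|

RES = [0xb7, 0x43, 0xc1, 0xe6, 0x0a, 0xa2, 0x11, 0xbb]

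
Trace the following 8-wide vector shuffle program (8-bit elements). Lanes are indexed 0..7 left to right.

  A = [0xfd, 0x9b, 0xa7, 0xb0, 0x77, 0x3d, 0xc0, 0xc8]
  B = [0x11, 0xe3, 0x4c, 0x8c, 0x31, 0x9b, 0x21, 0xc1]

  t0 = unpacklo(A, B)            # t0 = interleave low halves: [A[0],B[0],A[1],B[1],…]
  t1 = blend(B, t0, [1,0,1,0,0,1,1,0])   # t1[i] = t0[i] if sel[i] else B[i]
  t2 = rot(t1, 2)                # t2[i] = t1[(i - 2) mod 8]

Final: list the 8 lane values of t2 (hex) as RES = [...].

RES = [0xb0, 0xc1, 0xfd, 0xe3, 0x9b, 0x8c, 0x31, 0x4c]

→ t0 |fd|11|9b|e3|a7|4c|b0|8c|
→ t1 |fd|e3|9b|8c|31|4c|b0|c1|
→ t2 |b0|c1|fd|e3|9b|8c|31|4c|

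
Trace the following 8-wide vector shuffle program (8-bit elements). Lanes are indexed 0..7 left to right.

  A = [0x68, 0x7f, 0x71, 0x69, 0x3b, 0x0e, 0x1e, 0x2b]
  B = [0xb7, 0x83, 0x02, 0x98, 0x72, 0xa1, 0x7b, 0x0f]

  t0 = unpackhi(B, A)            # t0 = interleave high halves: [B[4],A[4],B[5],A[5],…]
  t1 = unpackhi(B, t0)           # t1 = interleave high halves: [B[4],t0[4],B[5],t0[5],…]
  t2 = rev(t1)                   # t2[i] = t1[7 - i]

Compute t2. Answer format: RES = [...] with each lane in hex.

  t0: 72 3b a1 0e 7b 1e 0f 2b
  t1: 72 7b a1 1e 7b 0f 0f 2b
  t2: 2b 0f 0f 7b 1e a1 7b 72

RES = [ 0x2b  0x0f  0x0f  0x7b  0x1e  0xa1  0x7b  0x72 ]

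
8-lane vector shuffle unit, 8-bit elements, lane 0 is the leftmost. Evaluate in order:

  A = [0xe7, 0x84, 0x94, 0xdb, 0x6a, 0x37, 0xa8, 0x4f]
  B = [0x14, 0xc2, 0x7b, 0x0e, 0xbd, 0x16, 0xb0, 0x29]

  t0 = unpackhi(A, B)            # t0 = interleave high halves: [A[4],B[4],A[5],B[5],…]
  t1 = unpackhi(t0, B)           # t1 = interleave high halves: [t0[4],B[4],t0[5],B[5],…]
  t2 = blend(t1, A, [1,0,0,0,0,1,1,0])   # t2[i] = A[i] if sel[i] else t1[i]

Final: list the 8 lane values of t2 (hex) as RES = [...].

t0 = [0x6a, 0xbd, 0x37, 0x16, 0xa8, 0xb0, 0x4f, 0x29]
t1 = [0xa8, 0xbd, 0xb0, 0x16, 0x4f, 0xb0, 0x29, 0x29]
t2 = [0xe7, 0xbd, 0xb0, 0x16, 0x4f, 0x37, 0xa8, 0x29]

RES = [ 0xe7  0xbd  0xb0  0x16  0x4f  0x37  0xa8  0x29 ]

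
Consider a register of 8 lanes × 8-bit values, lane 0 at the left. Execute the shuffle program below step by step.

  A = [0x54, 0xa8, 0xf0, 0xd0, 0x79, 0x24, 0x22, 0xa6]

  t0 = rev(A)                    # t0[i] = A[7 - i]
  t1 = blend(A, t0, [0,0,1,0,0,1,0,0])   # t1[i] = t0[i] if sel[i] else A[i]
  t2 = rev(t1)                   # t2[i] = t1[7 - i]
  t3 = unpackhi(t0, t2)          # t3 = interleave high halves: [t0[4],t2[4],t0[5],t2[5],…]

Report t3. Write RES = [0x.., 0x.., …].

RES = [ 0xd0  0xd0  0xf0  0x24  0xa8  0xa8  0x54  0x54 ]

  t0: a6 22 24 79 d0 f0 a8 54
  t1: 54 a8 24 d0 79 f0 22 a6
  t2: a6 22 f0 79 d0 24 a8 54
  t3: d0 d0 f0 24 a8 a8 54 54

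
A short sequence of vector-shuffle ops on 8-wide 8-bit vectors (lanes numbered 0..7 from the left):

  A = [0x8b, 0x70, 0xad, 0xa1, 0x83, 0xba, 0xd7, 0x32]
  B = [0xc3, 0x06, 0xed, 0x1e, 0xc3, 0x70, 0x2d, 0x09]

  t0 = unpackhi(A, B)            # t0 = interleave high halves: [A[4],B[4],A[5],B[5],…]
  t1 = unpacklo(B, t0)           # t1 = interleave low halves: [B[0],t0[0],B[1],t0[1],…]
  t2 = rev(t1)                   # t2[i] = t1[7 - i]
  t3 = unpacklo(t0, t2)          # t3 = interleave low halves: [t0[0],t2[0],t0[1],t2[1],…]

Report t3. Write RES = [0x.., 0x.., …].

RES = [ 0x83  0x70  0xc3  0x1e  0xba  0xba  0x70  0xed ]

→ t0 |83|c3|ba|70|d7|2d|32|09|
→ t1 |c3|83|06|c3|ed|ba|1e|70|
→ t2 |70|1e|ba|ed|c3|06|83|c3|
→ t3 |83|70|c3|1e|ba|ba|70|ed|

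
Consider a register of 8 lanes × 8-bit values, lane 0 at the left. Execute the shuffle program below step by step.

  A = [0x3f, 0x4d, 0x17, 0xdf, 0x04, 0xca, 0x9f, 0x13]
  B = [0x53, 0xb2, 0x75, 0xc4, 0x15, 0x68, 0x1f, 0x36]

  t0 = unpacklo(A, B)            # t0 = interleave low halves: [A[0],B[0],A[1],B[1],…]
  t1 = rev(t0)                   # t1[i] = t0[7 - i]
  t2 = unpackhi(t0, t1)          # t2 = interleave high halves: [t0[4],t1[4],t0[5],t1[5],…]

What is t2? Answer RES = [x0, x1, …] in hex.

→ t0 |3f|53|4d|b2|17|75|df|c4|
→ t1 |c4|df|75|17|b2|4d|53|3f|
→ t2 |17|b2|75|4d|df|53|c4|3f|

RES = [ 0x17  0xb2  0x75  0x4d  0xdf  0x53  0xc4  0x3f ]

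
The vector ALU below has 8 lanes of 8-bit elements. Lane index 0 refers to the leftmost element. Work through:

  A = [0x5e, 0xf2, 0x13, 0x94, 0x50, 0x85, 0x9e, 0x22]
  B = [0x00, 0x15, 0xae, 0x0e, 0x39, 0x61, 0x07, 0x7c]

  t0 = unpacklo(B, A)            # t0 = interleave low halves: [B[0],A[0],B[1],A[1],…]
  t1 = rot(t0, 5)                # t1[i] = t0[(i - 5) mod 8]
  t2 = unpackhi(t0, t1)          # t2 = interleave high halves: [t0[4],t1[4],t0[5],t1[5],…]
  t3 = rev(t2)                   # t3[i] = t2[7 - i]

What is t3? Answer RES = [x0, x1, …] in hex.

  t0: 00 5e 15 f2 ae 13 0e 94
  t1: f2 ae 13 0e 94 00 5e 15
  t2: ae 94 13 00 0e 5e 94 15
  t3: 15 94 5e 0e 00 13 94 ae

RES = [ 0x15  0x94  0x5e  0x0e  0x00  0x13  0x94  0xae ]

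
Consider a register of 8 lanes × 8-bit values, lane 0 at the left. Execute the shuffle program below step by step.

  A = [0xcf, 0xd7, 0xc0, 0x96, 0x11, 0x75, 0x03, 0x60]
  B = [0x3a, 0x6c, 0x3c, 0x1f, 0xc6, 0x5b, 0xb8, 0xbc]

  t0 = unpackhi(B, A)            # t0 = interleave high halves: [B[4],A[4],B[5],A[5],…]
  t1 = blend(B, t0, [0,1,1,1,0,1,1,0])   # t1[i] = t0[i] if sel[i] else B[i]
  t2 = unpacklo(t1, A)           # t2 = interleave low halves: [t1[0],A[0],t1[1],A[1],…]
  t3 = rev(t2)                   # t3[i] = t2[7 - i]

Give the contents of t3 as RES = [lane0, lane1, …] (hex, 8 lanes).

→ t0 |c6|11|5b|75|b8|03|bc|60|
→ t1 |3a|11|5b|75|c6|03|bc|bc|
→ t2 |3a|cf|11|d7|5b|c0|75|96|
→ t3 |96|75|c0|5b|d7|11|cf|3a|

RES = [0x96, 0x75, 0xc0, 0x5b, 0xd7, 0x11, 0xcf, 0x3a]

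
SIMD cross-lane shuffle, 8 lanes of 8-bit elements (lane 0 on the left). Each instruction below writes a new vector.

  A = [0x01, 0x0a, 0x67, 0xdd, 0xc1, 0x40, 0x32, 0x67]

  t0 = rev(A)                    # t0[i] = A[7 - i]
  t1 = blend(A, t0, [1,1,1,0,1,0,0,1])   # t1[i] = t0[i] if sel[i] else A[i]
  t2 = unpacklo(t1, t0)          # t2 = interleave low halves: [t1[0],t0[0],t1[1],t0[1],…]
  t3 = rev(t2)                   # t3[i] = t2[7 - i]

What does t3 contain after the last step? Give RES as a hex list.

RES = [ 0xc1  0xdd  0x40  0x40  0x32  0x32  0x67  0x67 ]

t0 = [0x67, 0x32, 0x40, 0xc1, 0xdd, 0x67, 0x0a, 0x01]
t1 = [0x67, 0x32, 0x40, 0xdd, 0xdd, 0x40, 0x32, 0x01]
t2 = [0x67, 0x67, 0x32, 0x32, 0x40, 0x40, 0xdd, 0xc1]
t3 = [0xc1, 0xdd, 0x40, 0x40, 0x32, 0x32, 0x67, 0x67]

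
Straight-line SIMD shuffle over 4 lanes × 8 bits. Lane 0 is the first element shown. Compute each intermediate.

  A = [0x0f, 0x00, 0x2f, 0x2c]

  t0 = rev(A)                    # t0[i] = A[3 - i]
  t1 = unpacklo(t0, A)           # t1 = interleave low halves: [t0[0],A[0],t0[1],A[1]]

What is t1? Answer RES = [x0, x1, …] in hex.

RES = [0x2c, 0x0f, 0x2f, 0x00]

t0 = [0x2c, 0x2f, 0x00, 0x0f]
t1 = [0x2c, 0x0f, 0x2f, 0x00]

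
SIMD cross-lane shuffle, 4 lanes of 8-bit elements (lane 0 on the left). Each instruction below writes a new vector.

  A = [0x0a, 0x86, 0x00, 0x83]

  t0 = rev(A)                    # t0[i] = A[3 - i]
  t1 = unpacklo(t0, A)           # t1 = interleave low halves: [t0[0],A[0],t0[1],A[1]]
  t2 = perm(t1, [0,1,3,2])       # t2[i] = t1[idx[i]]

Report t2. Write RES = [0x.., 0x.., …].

RES = [ 0x83  0x0a  0x86  0x00 ]

t0 = [0x83, 0x00, 0x86, 0x0a]
t1 = [0x83, 0x0a, 0x00, 0x86]
t2 = [0x83, 0x0a, 0x86, 0x00]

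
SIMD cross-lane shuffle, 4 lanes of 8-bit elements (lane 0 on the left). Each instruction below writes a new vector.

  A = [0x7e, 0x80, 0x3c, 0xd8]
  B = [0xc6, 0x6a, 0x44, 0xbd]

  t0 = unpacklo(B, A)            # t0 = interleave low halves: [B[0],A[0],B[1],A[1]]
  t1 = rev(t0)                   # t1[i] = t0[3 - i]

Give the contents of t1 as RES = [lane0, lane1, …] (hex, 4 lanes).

→ t0 |c6|7e|6a|80|
→ t1 |80|6a|7e|c6|

RES = [0x80, 0x6a, 0x7e, 0xc6]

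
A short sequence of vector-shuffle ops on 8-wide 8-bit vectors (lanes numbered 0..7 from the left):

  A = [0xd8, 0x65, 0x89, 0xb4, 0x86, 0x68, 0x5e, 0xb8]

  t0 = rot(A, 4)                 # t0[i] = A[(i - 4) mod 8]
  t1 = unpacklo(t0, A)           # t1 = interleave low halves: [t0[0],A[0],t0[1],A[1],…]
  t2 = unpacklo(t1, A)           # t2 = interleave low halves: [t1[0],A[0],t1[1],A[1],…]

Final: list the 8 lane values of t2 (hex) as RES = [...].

RES = [ 0x86  0xd8  0xd8  0x65  0x68  0x89  0x65  0xb4 ]

t0 = [0x86, 0x68, 0x5e, 0xb8, 0xd8, 0x65, 0x89, 0xb4]
t1 = [0x86, 0xd8, 0x68, 0x65, 0x5e, 0x89, 0xb8, 0xb4]
t2 = [0x86, 0xd8, 0xd8, 0x65, 0x68, 0x89, 0x65, 0xb4]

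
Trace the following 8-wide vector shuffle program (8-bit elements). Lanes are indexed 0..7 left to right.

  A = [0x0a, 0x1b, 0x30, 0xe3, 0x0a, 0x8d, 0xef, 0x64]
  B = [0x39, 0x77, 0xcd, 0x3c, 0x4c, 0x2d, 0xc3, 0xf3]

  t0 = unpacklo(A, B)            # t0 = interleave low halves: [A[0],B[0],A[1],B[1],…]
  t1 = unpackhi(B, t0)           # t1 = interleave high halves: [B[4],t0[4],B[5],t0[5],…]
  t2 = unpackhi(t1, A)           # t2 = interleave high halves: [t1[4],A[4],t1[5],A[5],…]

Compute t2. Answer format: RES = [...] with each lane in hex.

  t0: 0a 39 1b 77 30 cd e3 3c
  t1: 4c 30 2d cd c3 e3 f3 3c
  t2: c3 0a e3 8d f3 ef 3c 64

RES = [0xc3, 0x0a, 0xe3, 0x8d, 0xf3, 0xef, 0x3c, 0x64]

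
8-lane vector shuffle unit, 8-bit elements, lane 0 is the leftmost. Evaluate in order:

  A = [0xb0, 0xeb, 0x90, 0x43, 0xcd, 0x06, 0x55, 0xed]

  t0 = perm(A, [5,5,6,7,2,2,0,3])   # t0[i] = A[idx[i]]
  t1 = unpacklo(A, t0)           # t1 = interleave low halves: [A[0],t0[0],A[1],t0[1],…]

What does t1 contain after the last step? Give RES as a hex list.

RES = [ 0xb0  0x06  0xeb  0x06  0x90  0x55  0x43  0xed ]

t0 = [0x06, 0x06, 0x55, 0xed, 0x90, 0x90, 0xb0, 0x43]
t1 = [0xb0, 0x06, 0xeb, 0x06, 0x90, 0x55, 0x43, 0xed]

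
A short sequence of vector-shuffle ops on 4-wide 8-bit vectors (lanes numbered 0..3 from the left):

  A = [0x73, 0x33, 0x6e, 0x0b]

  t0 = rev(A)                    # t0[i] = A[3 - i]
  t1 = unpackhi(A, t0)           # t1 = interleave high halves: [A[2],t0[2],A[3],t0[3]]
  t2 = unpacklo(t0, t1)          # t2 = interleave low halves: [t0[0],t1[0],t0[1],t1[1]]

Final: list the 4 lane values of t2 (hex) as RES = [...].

RES = [ 0x0b  0x6e  0x6e  0x33 ]

→ t0 |0b|6e|33|73|
→ t1 |6e|33|0b|73|
→ t2 |0b|6e|6e|33|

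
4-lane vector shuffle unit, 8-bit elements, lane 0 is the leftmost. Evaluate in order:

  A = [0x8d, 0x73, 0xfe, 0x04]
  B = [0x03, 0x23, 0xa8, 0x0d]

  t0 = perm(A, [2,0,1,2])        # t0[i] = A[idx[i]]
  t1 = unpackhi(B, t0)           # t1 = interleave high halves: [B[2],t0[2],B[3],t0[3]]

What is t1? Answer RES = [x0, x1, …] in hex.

RES = [ 0xa8  0x73  0x0d  0xfe ]

t0 = [0xfe, 0x8d, 0x73, 0xfe]
t1 = [0xa8, 0x73, 0x0d, 0xfe]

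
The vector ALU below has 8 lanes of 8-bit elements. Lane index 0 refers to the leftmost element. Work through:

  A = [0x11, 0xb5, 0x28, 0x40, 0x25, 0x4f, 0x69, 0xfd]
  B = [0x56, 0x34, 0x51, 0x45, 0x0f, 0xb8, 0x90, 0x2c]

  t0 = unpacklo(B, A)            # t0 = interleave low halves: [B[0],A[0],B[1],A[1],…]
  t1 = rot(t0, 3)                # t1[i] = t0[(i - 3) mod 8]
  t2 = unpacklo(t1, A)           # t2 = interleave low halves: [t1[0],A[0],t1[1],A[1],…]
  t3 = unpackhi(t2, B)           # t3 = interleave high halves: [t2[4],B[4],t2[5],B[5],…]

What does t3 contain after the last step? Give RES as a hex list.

RES = [0x40, 0x0f, 0x28, 0xb8, 0x56, 0x90, 0x40, 0x2c]

  t0: 56 11 34 b5 51 28 45 40
  t1: 28 45 40 56 11 34 b5 51
  t2: 28 11 45 b5 40 28 56 40
  t3: 40 0f 28 b8 56 90 40 2c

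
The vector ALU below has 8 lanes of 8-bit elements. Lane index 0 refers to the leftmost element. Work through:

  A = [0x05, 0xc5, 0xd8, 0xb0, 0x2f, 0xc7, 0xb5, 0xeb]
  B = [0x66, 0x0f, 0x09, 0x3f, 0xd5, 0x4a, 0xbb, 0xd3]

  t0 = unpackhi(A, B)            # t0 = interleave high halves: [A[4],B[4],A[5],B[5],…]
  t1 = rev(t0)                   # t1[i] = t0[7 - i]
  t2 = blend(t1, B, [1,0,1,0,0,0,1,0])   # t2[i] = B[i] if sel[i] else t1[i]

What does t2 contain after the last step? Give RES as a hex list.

RES = [0x66, 0xeb, 0x09, 0xb5, 0x4a, 0xc7, 0xbb, 0x2f]

  t0: 2f d5 c7 4a b5 bb eb d3
  t1: d3 eb bb b5 4a c7 d5 2f
  t2: 66 eb 09 b5 4a c7 bb 2f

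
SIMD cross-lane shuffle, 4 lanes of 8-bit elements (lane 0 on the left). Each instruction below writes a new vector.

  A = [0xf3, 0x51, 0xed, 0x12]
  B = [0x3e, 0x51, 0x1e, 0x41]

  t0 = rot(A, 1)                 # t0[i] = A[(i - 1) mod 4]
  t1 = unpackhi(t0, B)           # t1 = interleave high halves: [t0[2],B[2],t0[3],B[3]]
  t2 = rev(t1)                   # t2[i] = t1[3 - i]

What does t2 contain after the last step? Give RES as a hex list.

  t0: 12 f3 51 ed
  t1: 51 1e ed 41
  t2: 41 ed 1e 51

RES = [ 0x41  0xed  0x1e  0x51 ]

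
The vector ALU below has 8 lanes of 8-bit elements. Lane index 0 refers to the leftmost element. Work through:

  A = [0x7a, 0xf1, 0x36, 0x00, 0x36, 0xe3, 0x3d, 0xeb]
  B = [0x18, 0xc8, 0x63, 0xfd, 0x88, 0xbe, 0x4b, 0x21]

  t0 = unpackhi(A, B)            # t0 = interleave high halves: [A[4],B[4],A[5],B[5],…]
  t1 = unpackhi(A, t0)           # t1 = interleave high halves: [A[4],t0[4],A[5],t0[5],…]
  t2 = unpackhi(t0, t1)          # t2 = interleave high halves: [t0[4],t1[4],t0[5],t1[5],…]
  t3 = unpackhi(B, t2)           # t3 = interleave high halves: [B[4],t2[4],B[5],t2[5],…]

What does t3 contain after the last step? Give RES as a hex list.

t0 = [0x36, 0x88, 0xe3, 0xbe, 0x3d, 0x4b, 0xeb, 0x21]
t1 = [0x36, 0x3d, 0xe3, 0x4b, 0x3d, 0xeb, 0xeb, 0x21]
t2 = [0x3d, 0x3d, 0x4b, 0xeb, 0xeb, 0xeb, 0x21, 0x21]
t3 = [0x88, 0xeb, 0xbe, 0xeb, 0x4b, 0x21, 0x21, 0x21]

RES = [ 0x88  0xeb  0xbe  0xeb  0x4b  0x21  0x21  0x21 ]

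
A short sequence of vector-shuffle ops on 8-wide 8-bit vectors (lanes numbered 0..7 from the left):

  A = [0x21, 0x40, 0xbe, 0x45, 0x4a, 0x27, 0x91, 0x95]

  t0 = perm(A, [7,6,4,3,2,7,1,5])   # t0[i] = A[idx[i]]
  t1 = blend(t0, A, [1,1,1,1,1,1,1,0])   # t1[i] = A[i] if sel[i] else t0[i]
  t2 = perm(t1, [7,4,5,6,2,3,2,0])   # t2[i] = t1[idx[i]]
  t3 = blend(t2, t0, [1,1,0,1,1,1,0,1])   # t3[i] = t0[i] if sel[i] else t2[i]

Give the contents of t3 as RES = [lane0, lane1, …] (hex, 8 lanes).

RES = [ 0x95  0x91  0x27  0x45  0xbe  0x95  0xbe  0x27 ]

→ t0 |95|91|4a|45|be|95|40|27|
→ t1 |21|40|be|45|4a|27|91|27|
→ t2 |27|4a|27|91|be|45|be|21|
→ t3 |95|91|27|45|be|95|be|27|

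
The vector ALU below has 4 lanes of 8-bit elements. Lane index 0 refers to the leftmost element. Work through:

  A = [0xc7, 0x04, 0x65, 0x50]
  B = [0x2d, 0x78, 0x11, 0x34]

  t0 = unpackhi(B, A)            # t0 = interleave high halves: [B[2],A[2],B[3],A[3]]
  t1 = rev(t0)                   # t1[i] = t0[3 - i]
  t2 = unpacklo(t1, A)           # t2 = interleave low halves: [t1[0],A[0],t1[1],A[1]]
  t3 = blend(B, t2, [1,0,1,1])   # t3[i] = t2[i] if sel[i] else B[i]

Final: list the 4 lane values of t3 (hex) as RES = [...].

RES = [ 0x50  0x78  0x34  0x04 ]

→ t0 |11|65|34|50|
→ t1 |50|34|65|11|
→ t2 |50|c7|34|04|
→ t3 |50|78|34|04|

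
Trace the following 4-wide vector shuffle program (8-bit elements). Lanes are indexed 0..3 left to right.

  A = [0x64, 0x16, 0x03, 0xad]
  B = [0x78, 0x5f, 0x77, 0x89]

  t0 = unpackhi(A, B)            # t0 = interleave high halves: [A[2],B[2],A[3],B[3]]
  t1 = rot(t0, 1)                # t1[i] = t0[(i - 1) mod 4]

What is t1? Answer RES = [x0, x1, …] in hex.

  t0: 03 77 ad 89
  t1: 89 03 77 ad

RES = [0x89, 0x03, 0x77, 0xad]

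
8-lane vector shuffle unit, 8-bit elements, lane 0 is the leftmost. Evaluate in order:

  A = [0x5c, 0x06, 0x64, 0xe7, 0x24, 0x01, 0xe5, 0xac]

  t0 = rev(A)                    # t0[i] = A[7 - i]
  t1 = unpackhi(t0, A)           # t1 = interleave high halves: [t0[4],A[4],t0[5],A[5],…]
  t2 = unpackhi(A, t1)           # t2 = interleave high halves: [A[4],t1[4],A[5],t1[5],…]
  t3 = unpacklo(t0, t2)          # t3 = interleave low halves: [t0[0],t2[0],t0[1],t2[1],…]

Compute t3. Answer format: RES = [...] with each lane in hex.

RES = [0xac, 0x24, 0xe5, 0x06, 0x01, 0x01, 0x24, 0xe5]

→ t0 |ac|e5|01|24|e7|64|06|5c|
→ t1 |e7|24|64|01|06|e5|5c|ac|
→ t2 |24|06|01|e5|e5|5c|ac|ac|
→ t3 |ac|24|e5|06|01|01|24|e5|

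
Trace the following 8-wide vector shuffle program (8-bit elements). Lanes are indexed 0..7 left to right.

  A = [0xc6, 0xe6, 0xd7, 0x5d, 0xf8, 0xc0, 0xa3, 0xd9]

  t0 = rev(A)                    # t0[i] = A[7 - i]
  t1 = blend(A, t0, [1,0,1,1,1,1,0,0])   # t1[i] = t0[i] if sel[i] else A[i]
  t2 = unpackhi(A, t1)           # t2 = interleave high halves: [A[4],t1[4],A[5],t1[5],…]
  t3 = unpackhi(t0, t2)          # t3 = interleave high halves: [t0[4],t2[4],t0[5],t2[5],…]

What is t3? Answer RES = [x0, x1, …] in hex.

RES = [0x5d, 0xa3, 0xd7, 0xa3, 0xe6, 0xd9, 0xc6, 0xd9]

t0 = [0xd9, 0xa3, 0xc0, 0xf8, 0x5d, 0xd7, 0xe6, 0xc6]
t1 = [0xd9, 0xe6, 0xc0, 0xf8, 0x5d, 0xd7, 0xa3, 0xd9]
t2 = [0xf8, 0x5d, 0xc0, 0xd7, 0xa3, 0xa3, 0xd9, 0xd9]
t3 = [0x5d, 0xa3, 0xd7, 0xa3, 0xe6, 0xd9, 0xc6, 0xd9]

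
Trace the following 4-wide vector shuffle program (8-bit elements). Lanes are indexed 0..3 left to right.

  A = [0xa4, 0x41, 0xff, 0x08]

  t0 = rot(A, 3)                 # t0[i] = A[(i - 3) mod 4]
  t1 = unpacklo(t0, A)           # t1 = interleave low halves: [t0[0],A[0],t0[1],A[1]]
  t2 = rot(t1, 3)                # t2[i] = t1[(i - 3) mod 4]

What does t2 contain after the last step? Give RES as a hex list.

RES = [0xa4, 0xff, 0x41, 0x41]

  t0: 41 ff 08 a4
  t1: 41 a4 ff 41
  t2: a4 ff 41 41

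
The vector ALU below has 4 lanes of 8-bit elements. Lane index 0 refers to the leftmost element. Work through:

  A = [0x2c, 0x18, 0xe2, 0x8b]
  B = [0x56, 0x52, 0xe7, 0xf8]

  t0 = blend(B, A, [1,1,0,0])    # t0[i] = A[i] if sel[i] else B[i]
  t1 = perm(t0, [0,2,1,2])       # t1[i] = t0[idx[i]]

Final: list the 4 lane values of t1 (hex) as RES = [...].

t0 = [0x2c, 0x18, 0xe7, 0xf8]
t1 = [0x2c, 0xe7, 0x18, 0xe7]

RES = [0x2c, 0xe7, 0x18, 0xe7]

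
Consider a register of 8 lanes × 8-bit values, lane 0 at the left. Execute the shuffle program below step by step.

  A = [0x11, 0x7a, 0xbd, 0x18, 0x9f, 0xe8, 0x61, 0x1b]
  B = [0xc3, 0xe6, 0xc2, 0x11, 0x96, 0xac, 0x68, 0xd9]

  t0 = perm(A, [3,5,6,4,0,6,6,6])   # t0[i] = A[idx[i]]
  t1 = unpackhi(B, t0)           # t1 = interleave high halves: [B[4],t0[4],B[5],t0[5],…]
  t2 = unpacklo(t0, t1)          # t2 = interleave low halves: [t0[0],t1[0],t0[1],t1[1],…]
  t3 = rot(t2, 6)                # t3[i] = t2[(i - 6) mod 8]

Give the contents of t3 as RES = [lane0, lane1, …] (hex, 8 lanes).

t0 = [0x18, 0xe8, 0x61, 0x9f, 0x11, 0x61, 0x61, 0x61]
t1 = [0x96, 0x11, 0xac, 0x61, 0x68, 0x61, 0xd9, 0x61]
t2 = [0x18, 0x96, 0xe8, 0x11, 0x61, 0xac, 0x9f, 0x61]
t3 = [0xe8, 0x11, 0x61, 0xac, 0x9f, 0x61, 0x18, 0x96]

RES = [0xe8, 0x11, 0x61, 0xac, 0x9f, 0x61, 0x18, 0x96]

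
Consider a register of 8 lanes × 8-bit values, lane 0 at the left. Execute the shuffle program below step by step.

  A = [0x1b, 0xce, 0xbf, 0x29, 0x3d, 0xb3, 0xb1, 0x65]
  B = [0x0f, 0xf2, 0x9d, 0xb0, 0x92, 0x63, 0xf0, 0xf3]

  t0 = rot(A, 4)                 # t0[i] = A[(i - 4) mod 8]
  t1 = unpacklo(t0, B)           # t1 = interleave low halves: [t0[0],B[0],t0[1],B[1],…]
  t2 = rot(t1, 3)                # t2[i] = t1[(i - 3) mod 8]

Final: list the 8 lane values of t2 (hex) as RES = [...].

  t0: 3d b3 b1 65 1b ce bf 29
  t1: 3d 0f b3 f2 b1 9d 65 b0
  t2: 9d 65 b0 3d 0f b3 f2 b1

RES = [ 0x9d  0x65  0xb0  0x3d  0x0f  0xb3  0xf2  0xb1 ]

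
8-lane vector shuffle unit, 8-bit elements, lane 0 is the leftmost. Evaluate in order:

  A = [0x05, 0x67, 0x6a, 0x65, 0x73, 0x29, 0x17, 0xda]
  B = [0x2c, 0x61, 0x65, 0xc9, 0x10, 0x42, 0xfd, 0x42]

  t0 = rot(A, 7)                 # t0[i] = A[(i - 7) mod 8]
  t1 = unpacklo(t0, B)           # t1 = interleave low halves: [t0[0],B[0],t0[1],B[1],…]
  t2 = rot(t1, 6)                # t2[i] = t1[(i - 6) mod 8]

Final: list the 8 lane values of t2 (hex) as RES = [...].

→ t0 |67|6a|65|73|29|17|da|05|
→ t1 |67|2c|6a|61|65|65|73|c9|
→ t2 |6a|61|65|65|73|c9|67|2c|

RES = [0x6a, 0x61, 0x65, 0x65, 0x73, 0xc9, 0x67, 0x2c]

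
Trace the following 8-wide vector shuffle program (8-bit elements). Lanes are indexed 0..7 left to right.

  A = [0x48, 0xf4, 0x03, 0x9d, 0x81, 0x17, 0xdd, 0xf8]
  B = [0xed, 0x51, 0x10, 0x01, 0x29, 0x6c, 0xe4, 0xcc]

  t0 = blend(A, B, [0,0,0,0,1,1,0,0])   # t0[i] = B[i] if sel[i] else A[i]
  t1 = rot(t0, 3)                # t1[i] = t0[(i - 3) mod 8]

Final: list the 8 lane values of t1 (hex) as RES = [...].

→ t0 |48|f4|03|9d|29|6c|dd|f8|
→ t1 |6c|dd|f8|48|f4|03|9d|29|

RES = [0x6c, 0xdd, 0xf8, 0x48, 0xf4, 0x03, 0x9d, 0x29]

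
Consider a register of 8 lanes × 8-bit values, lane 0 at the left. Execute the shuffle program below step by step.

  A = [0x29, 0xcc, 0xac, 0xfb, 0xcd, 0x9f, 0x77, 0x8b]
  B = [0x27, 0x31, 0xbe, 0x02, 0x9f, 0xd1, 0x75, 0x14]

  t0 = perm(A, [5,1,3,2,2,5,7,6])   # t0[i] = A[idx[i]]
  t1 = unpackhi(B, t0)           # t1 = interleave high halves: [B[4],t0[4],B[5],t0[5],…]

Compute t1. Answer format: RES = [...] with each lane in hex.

→ t0 |9f|cc|fb|ac|ac|9f|8b|77|
→ t1 |9f|ac|d1|9f|75|8b|14|77|

RES = [0x9f, 0xac, 0xd1, 0x9f, 0x75, 0x8b, 0x14, 0x77]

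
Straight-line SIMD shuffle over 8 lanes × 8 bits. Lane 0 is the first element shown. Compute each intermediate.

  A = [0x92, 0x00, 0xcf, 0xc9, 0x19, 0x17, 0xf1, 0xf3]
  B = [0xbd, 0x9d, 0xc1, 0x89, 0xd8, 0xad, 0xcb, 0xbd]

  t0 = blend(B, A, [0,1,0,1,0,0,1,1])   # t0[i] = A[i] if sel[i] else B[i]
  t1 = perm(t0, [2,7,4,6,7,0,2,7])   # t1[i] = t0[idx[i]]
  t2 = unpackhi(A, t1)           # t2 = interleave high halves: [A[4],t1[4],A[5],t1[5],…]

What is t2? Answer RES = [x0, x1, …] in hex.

RES = [0x19, 0xf3, 0x17, 0xbd, 0xf1, 0xc1, 0xf3, 0xf3]

  t0: bd 00 c1 c9 d8 ad f1 f3
  t1: c1 f3 d8 f1 f3 bd c1 f3
  t2: 19 f3 17 bd f1 c1 f3 f3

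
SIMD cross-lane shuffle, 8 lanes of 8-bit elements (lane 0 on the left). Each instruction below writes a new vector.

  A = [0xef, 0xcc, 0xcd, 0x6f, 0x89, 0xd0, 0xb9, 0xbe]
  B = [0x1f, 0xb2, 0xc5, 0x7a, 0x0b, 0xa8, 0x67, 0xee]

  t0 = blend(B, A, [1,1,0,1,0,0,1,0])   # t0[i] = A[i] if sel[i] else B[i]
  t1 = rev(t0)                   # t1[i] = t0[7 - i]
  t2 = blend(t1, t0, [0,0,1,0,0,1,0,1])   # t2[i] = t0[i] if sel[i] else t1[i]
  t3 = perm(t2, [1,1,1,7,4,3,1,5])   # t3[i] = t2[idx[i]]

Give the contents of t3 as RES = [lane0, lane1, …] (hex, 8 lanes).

RES = [ 0xb9  0xb9  0xb9  0xee  0x6f  0x0b  0xb9  0xa8 ]

t0 = [0xef, 0xcc, 0xc5, 0x6f, 0x0b, 0xa8, 0xb9, 0xee]
t1 = [0xee, 0xb9, 0xa8, 0x0b, 0x6f, 0xc5, 0xcc, 0xef]
t2 = [0xee, 0xb9, 0xc5, 0x0b, 0x6f, 0xa8, 0xcc, 0xee]
t3 = [0xb9, 0xb9, 0xb9, 0xee, 0x6f, 0x0b, 0xb9, 0xa8]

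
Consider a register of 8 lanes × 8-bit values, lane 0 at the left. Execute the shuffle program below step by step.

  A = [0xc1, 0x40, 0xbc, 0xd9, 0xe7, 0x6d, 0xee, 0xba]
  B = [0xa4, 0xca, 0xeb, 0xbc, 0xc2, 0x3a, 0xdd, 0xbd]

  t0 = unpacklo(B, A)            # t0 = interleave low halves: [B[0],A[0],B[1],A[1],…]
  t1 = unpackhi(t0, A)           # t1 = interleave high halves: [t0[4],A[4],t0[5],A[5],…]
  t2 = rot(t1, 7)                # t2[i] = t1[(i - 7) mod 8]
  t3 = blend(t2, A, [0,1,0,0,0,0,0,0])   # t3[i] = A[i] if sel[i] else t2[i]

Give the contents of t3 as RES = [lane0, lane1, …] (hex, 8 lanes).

RES = [0xe7, 0x40, 0x6d, 0xbc, 0xee, 0xd9, 0xba, 0xeb]

→ t0 |a4|c1|ca|40|eb|bc|bc|d9|
→ t1 |eb|e7|bc|6d|bc|ee|d9|ba|
→ t2 |e7|bc|6d|bc|ee|d9|ba|eb|
→ t3 |e7|40|6d|bc|ee|d9|ba|eb|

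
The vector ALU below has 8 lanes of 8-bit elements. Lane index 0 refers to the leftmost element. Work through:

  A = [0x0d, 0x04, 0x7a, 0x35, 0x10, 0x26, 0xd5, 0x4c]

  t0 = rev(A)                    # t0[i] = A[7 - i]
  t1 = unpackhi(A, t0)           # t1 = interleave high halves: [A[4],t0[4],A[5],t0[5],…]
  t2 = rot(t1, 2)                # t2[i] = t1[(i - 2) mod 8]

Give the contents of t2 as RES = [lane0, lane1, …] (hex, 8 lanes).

RES = [0x4c, 0x0d, 0x10, 0x35, 0x26, 0x7a, 0xd5, 0x04]

t0 = [0x4c, 0xd5, 0x26, 0x10, 0x35, 0x7a, 0x04, 0x0d]
t1 = [0x10, 0x35, 0x26, 0x7a, 0xd5, 0x04, 0x4c, 0x0d]
t2 = [0x4c, 0x0d, 0x10, 0x35, 0x26, 0x7a, 0xd5, 0x04]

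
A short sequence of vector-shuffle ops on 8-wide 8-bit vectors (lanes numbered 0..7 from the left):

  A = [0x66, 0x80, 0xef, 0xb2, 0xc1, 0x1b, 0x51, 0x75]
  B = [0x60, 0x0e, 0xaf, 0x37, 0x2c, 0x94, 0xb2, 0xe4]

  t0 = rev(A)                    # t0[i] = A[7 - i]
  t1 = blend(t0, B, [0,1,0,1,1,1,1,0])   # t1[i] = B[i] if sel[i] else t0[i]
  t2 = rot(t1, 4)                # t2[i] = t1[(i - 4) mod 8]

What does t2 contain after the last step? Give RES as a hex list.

RES = [0x2c, 0x94, 0xb2, 0x66, 0x75, 0x0e, 0x1b, 0x37]

t0 = [0x75, 0x51, 0x1b, 0xc1, 0xb2, 0xef, 0x80, 0x66]
t1 = [0x75, 0x0e, 0x1b, 0x37, 0x2c, 0x94, 0xb2, 0x66]
t2 = [0x2c, 0x94, 0xb2, 0x66, 0x75, 0x0e, 0x1b, 0x37]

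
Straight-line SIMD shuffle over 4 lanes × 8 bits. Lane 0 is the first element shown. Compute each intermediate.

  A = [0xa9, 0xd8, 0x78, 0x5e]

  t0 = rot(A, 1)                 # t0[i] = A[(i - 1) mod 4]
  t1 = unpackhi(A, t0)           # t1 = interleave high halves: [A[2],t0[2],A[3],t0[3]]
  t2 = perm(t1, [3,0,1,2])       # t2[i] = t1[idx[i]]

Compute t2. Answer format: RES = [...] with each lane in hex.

RES = [ 0x78  0x78  0xd8  0x5e ]

t0 = [0x5e, 0xa9, 0xd8, 0x78]
t1 = [0x78, 0xd8, 0x5e, 0x78]
t2 = [0x78, 0x78, 0xd8, 0x5e]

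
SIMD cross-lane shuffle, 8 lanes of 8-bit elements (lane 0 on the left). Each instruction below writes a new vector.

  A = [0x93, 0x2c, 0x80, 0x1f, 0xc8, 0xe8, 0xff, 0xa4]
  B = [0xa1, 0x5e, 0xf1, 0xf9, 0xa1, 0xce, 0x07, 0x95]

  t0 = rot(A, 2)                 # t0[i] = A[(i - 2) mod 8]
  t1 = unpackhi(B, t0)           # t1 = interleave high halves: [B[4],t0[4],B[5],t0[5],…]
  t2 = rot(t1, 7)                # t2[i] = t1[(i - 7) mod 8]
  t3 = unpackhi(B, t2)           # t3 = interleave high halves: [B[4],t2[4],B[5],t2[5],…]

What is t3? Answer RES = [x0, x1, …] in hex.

RES = [0xa1, 0xc8, 0xce, 0x95, 0x07, 0xe8, 0x95, 0xa1]

  t0: ff a4 93 2c 80 1f c8 e8
  t1: a1 80 ce 1f 07 c8 95 e8
  t2: 80 ce 1f 07 c8 95 e8 a1
  t3: a1 c8 ce 95 07 e8 95 a1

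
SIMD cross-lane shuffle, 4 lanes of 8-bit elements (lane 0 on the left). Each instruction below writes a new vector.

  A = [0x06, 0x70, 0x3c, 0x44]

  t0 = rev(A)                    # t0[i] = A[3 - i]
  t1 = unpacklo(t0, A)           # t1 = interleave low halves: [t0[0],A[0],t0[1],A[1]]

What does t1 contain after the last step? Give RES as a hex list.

  t0: 44 3c 70 06
  t1: 44 06 3c 70

RES = [0x44, 0x06, 0x3c, 0x70]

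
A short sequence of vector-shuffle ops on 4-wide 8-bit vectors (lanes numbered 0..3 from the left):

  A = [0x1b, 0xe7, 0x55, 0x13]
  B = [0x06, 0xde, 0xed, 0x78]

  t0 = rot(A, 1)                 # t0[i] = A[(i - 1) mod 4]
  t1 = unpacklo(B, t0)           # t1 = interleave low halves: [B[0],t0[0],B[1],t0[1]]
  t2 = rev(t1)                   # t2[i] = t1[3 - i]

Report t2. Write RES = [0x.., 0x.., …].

RES = [0x1b, 0xde, 0x13, 0x06]

t0 = [0x13, 0x1b, 0xe7, 0x55]
t1 = [0x06, 0x13, 0xde, 0x1b]
t2 = [0x1b, 0xde, 0x13, 0x06]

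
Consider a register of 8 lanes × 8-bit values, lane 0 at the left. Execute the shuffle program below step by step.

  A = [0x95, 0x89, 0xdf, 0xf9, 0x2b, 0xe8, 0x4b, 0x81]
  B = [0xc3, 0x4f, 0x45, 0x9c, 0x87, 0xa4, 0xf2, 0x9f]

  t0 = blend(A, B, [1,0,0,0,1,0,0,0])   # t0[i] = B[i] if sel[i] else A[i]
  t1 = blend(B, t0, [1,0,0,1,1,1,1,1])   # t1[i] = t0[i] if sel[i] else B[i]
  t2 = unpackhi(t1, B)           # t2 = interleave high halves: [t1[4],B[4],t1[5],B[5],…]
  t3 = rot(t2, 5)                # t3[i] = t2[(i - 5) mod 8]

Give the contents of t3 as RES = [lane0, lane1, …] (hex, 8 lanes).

t0 = [0xc3, 0x89, 0xdf, 0xf9, 0x87, 0xe8, 0x4b, 0x81]
t1 = [0xc3, 0x4f, 0x45, 0xf9, 0x87, 0xe8, 0x4b, 0x81]
t2 = [0x87, 0x87, 0xe8, 0xa4, 0x4b, 0xf2, 0x81, 0x9f]
t3 = [0xa4, 0x4b, 0xf2, 0x81, 0x9f, 0x87, 0x87, 0xe8]

RES = [ 0xa4  0x4b  0xf2  0x81  0x9f  0x87  0x87  0xe8 ]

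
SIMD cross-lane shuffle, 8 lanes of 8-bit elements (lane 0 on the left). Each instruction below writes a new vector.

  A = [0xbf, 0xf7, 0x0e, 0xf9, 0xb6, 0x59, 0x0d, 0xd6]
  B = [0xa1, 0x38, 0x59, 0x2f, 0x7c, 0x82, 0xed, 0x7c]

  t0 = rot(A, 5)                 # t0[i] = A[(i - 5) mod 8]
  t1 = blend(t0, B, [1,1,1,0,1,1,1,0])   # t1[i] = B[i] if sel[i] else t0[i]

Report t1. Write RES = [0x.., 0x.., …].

  t0: f9 b6 59 0d d6 bf f7 0e
  t1: a1 38 59 0d 7c 82 ed 0e

RES = [ 0xa1  0x38  0x59  0x0d  0x7c  0x82  0xed  0x0e ]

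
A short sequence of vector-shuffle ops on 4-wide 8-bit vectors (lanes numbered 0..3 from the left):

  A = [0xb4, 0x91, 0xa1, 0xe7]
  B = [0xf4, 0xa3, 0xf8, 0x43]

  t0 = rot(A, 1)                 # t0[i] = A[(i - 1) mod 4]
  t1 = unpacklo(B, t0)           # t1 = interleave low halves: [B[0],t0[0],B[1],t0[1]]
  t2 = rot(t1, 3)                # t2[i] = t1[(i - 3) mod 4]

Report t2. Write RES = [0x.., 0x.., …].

RES = [0xe7, 0xa3, 0xb4, 0xf4]

→ t0 |e7|b4|91|a1|
→ t1 |f4|e7|a3|b4|
→ t2 |e7|a3|b4|f4|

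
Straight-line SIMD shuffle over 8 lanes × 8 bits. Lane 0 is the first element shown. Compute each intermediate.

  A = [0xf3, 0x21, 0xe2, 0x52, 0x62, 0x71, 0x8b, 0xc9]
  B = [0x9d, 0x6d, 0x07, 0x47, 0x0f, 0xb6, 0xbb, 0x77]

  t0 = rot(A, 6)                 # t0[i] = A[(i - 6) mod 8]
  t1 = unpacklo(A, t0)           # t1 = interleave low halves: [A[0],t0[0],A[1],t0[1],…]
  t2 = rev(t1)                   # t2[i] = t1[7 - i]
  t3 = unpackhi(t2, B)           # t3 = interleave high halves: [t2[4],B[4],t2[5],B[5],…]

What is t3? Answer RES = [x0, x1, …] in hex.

RES = [ 0x52  0x0f  0x21  0xb6  0xe2  0xbb  0xf3  0x77 ]

→ t0 |e2|52|62|71|8b|c9|f3|21|
→ t1 |f3|e2|21|52|e2|62|52|71|
→ t2 |71|52|62|e2|52|21|e2|f3|
→ t3 |52|0f|21|b6|e2|bb|f3|77|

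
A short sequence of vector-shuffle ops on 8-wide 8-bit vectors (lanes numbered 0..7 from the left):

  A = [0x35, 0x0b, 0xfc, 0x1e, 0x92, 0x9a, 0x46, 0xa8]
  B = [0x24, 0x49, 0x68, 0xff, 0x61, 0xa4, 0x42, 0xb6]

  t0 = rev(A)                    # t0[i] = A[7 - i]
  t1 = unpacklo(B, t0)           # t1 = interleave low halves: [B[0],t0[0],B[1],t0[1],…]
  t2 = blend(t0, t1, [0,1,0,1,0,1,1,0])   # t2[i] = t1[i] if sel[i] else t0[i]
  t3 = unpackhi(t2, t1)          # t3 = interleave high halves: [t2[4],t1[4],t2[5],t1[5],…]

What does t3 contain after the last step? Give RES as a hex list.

RES = [ 0x1e  0x68  0x9a  0x9a  0xff  0xff  0x35  0x92 ]

t0 = [0xa8, 0x46, 0x9a, 0x92, 0x1e, 0xfc, 0x0b, 0x35]
t1 = [0x24, 0xa8, 0x49, 0x46, 0x68, 0x9a, 0xff, 0x92]
t2 = [0xa8, 0xa8, 0x9a, 0x46, 0x1e, 0x9a, 0xff, 0x35]
t3 = [0x1e, 0x68, 0x9a, 0x9a, 0xff, 0xff, 0x35, 0x92]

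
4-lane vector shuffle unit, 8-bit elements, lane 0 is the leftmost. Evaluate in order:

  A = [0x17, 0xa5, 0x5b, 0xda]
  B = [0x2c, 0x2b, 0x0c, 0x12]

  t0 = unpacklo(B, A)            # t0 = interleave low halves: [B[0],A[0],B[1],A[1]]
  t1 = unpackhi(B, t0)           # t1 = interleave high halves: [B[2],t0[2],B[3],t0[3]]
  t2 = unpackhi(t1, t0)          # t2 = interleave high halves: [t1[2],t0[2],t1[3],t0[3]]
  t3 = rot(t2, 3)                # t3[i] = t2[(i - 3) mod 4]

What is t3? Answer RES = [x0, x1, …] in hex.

RES = [ 0x2b  0xa5  0xa5  0x12 ]

→ t0 |2c|17|2b|a5|
→ t1 |0c|2b|12|a5|
→ t2 |12|2b|a5|a5|
→ t3 |2b|a5|a5|12|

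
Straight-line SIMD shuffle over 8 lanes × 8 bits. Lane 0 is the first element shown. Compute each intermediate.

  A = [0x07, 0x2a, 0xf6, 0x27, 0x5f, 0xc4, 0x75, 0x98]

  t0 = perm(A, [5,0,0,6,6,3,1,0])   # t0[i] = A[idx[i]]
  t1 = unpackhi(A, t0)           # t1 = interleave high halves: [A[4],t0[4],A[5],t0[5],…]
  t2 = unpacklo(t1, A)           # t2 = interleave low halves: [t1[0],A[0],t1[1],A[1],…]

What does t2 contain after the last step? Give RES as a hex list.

RES = [0x5f, 0x07, 0x75, 0x2a, 0xc4, 0xf6, 0x27, 0x27]

  t0: c4 07 07 75 75 27 2a 07
  t1: 5f 75 c4 27 75 2a 98 07
  t2: 5f 07 75 2a c4 f6 27 27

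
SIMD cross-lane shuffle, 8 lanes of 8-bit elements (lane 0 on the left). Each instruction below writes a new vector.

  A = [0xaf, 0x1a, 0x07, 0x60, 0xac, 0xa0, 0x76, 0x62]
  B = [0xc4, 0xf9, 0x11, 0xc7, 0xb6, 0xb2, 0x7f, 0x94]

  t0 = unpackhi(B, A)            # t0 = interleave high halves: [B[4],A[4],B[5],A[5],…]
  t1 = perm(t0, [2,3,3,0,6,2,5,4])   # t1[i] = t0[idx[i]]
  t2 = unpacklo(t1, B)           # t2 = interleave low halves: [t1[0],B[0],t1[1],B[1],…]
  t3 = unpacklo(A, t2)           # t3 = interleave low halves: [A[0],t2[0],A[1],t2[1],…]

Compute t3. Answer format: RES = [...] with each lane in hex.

RES = [0xaf, 0xb2, 0x1a, 0xc4, 0x07, 0xa0, 0x60, 0xf9]

→ t0 |b6|ac|b2|a0|7f|76|94|62|
→ t1 |b2|a0|a0|b6|94|b2|76|7f|
→ t2 |b2|c4|a0|f9|a0|11|b6|c7|
→ t3 |af|b2|1a|c4|07|a0|60|f9|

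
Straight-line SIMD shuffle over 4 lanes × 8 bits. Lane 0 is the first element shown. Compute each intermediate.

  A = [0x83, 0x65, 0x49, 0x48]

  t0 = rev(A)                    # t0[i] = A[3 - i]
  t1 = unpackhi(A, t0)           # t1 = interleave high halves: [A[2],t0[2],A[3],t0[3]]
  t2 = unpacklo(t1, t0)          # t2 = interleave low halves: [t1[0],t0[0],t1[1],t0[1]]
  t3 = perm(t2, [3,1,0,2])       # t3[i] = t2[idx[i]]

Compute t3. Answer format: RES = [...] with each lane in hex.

RES = [0x49, 0x48, 0x49, 0x65]

t0 = [0x48, 0x49, 0x65, 0x83]
t1 = [0x49, 0x65, 0x48, 0x83]
t2 = [0x49, 0x48, 0x65, 0x49]
t3 = [0x49, 0x48, 0x49, 0x65]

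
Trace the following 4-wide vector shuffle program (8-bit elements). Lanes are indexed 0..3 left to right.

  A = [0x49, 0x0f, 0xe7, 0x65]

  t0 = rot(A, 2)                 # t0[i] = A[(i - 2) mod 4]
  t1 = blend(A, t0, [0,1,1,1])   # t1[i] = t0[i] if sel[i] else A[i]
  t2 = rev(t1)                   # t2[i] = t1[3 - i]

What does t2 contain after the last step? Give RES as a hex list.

t0 = [0xe7, 0x65, 0x49, 0x0f]
t1 = [0x49, 0x65, 0x49, 0x0f]
t2 = [0x0f, 0x49, 0x65, 0x49]

RES = [0x0f, 0x49, 0x65, 0x49]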